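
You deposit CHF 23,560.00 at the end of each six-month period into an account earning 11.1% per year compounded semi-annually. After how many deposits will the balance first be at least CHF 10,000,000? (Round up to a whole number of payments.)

Periodic rate r = 0.111/2 per half-year; n is counted in half-years.
Ordinary annuity FV: 10,000,000 = 23,560 × [((1+r)^n − 1)/r].
(1+r)^n = 1 + 10,000,000 × r / 23,560, so n = ln(1 + 10,000,000·r/23,560) / ln(1+r) = 59.26.
Round up to a whole number of payments: n = 60.

60 payments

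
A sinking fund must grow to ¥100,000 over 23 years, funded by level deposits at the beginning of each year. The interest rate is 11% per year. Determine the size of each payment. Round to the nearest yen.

¥988

Level annuity due; solve FV = PMT × [((1+r)^n − 1)/r] × (1+r) for PMT.
Periodic rate r = 0.11 per year.
With n = 23: PMT = 100,000 / ([((1+r)^n − 1)/r] × (1+r)) = ¥988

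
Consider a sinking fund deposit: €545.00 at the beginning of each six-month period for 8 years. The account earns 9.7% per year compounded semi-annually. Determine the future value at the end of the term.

This is an annuity due: 16 deposits of €545.00 at the beginning of each six-month period.
Periodic rate r = 0.097/2 per half-year; n is counted in half-years.
FV = PMT × [((1+r)^n − 1)/r] × (1+r) = 545 × [(1+r)^16 − 1] / r × (1+r) = €13,355.16

€13,355.16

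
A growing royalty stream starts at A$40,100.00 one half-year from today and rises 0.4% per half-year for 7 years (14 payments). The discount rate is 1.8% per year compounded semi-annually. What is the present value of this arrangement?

Periodic rate r = 0.018/2 per half-year; n is counted in half-years.
Growing ordinary annuity: PV = PMT₁ × [1 − ((1+g)/(1+r))^n] / (r − g) = 40,100 × [1 − ((1+0.004)/(1+r))^14] / (r − 0.004) = A$538,821.44.

A$538,821.44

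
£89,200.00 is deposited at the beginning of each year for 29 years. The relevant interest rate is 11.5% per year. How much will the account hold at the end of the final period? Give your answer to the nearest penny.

£19,454,648.69

This is an annuity due: 29 deposits of £89,200.00 at the beginning of each year.
Periodic rate r = 0.115 per year.
FV = PMT × [((1+r)^n − 1)/r] × (1+r) = 89,200 × [(1+r)^29 − 1] / r × (1+r) = £19,454,648.69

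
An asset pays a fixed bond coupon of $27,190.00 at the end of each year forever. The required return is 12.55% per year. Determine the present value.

$216,653.39

Periodic rate r = 0.1255 per year.
Level perpetuity: PV = PMT / r = 27,190 / (0.1255) = $216,653.39.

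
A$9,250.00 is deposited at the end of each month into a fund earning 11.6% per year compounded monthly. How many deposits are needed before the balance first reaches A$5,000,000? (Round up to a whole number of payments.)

191 payments

Periodic rate r = 0.116/12 per month; n is counted in months.
Ordinary annuity FV: 5,000,000 = 9,250 × [((1+r)^n − 1)/r].
(1+r)^n = 1 + 5,000,000 × r / 9,250, so n = ln(1 + 5,000,000·r/9,250) / ln(1+r) = 190.08.
Round up to a whole number of payments: n = 191.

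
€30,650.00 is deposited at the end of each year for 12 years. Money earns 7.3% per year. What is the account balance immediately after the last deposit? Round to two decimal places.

€558,059.13

This is an ordinary annuity: 12 deposits of €30,650.00 at the end of each year.
Periodic rate r = 0.073 per year.
FV = PMT × [((1+r)^n − 1)/r] = 30,650 × [(1+r)^12 − 1] / r = €558,059.13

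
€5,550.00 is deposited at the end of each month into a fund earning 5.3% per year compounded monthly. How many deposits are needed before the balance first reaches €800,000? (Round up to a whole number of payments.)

112 payments

Periodic rate r = 0.053/12 per month; n is counted in months.
Ordinary annuity FV: 800,000 = 5,550 × [((1+r)^n − 1)/r].
(1+r)^n = 1 + 800,000 × r / 5,550, so n = ln(1 + 800,000·r/5,550) / ln(1+r) = 111.79.
Round up to a whole number of payments: n = 112.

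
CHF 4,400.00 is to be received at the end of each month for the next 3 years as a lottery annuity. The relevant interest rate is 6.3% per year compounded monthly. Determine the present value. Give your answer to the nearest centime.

This is an ordinary annuity: 36 payments of CHF 4,400.00 at the end of each month.
Periodic rate r = 0.063/12 per month; n is counted in months.
PV = PMT × [(1 − (1+r)^−n)/r] = 4,400 × [1 − (1+r)^−36] / r = CHF 143,988.23

CHF 143,988.23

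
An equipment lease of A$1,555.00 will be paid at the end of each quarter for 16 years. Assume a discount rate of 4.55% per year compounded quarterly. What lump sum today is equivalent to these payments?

A$70,421.04

This is an ordinary annuity: 64 payments of A$1,555.00 at the end of each quarter.
Periodic rate r = 0.0455/4 per quarter; n is counted in quarters.
PV = PMT × [(1 − (1+r)^−n)/r] = 1,555 × [1 − (1+r)^−64] / r = A$70,421.04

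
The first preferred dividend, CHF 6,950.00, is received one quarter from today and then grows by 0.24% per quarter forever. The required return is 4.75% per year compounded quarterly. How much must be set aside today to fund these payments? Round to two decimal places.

CHF 733,509.23

Periodic rate r = 0.0475/4 per quarter.
Growing perpetuity (Gordon): PV = PMT₁ / (r − g) = 6,950 / (r − 0.0024) = CHF 733,509.23.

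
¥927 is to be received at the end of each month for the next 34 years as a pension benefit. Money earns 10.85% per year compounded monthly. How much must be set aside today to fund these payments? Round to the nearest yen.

This is an ordinary annuity: 408 payments of ¥927 at the end of each month.
Periodic rate r = 0.1085/12 per month; n is counted in months.
PV = PMT × [(1 − (1+r)^−n)/r] = 927 × [1 − (1+r)^−408] / r = ¥99,920

¥99,920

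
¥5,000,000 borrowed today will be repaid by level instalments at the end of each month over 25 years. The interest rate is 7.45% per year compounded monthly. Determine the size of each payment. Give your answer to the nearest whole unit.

Level ordinary annuity; solve PV = PMT × [(1 − (1+r)^−n)/r] for PMT.
Periodic rate r = 0.0745/12 per month; n is counted in months.
With n = 300: PMT = 5,000,000 / ([(1 − (1+r)^−n)/r]) = ¥36,787

¥36,787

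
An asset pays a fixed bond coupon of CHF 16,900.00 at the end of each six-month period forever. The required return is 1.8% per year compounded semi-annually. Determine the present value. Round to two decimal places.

Periodic rate r = 0.018/2 per half-year.
Level perpetuity: PV = PMT / r = 16,900 / (0.018/2) = CHF 1,877,777.78.

CHF 1,877,777.78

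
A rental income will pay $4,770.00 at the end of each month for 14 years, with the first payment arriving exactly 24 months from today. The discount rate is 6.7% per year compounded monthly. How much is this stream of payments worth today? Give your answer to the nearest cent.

$456,671.53

Ordinary annuity of 168 payments, first payment at period 24.
Periodic rate r = 0.067/12 per month; n is counted in months.
The ordinary-annuity PV formula values the stream one period before the first payment (period 23); discount that back 23 periods:
PV₀ = 4,770 × [1 − (1+r)^−168] / r × (1+r)^−23 = $456,671.53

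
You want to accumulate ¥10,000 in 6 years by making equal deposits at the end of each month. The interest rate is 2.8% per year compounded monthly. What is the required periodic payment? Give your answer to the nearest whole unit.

¥128

Level ordinary annuity; solve FV = PMT × [((1+r)^n − 1)/r] for PMT.
Periodic rate r = 0.028/12 per month; n is counted in months.
With n = 72: PMT = 10,000 / ([((1+r)^n − 1)/r]) = ¥128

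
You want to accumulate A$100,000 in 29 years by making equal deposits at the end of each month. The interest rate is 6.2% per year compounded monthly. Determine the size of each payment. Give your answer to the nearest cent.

Level ordinary annuity; solve FV = PMT × [((1+r)^n − 1)/r] for PMT.
Periodic rate r = 0.062/12 per month; n is counted in months.
With n = 348: PMT = 100,000 / ([((1+r)^n − 1)/r]) = A$103.13

A$103.13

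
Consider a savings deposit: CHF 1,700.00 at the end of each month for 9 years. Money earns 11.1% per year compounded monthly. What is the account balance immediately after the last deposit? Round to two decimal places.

This is an ordinary annuity: 108 deposits of CHF 1,700.00 at the end of each month.
Periodic rate r = 0.111/12 per month; n is counted in months.
FV = PMT × [((1+r)^n − 1)/r] = 1,700 × [(1+r)^108 − 1] / r = CHF 313,006.46

CHF 313,006.46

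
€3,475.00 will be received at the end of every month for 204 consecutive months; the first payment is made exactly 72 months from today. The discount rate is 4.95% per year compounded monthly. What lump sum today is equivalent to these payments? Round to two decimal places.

Ordinary annuity of 204 payments, first payment at period 72.
Periodic rate r = 0.0495/12 per month; n is counted in months.
The ordinary-annuity PV formula values the stream one period before the first payment (period 71); discount that back 71 periods:
PV₀ = 3,475 × [1 − (1+r)^−204] / r × (1+r)^−71 = €357,348.46

€357,348.46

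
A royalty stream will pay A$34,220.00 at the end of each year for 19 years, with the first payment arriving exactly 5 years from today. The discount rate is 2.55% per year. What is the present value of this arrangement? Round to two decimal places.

Ordinary annuity of 19 payments, first payment at period 5.
Periodic rate r = 0.0255 per year.
The ordinary-annuity PV formula values the stream one period before the first payment (period 4); discount that back 4 periods:
PV₀ = 34,220 × [1 − (1+r)^−19] / r × (1+r)^−4 = A$461,378.00

A$461,378.00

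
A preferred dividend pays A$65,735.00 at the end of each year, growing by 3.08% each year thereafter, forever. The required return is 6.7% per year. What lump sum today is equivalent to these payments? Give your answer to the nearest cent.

A$1,815,883.98

Periodic rate r = 0.067 per year.
Growing perpetuity (Gordon): PV = PMT₁ / (r − g) = 65,735 / (r − 0.0308) = A$1,815,883.98.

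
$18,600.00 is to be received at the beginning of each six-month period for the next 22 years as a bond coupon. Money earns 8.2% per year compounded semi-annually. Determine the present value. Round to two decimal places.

$391,656.18

This is an annuity due: 44 payments of $18,600.00 at the beginning of each six-month period.
Periodic rate r = 0.082/2 per half-year; n is counted in half-years.
PV = PMT × [(1 − (1+r)^−n)/r] × (1+r) = 18,600 × [1 − (1+r)^−44] / r × (1+r) = $391,656.18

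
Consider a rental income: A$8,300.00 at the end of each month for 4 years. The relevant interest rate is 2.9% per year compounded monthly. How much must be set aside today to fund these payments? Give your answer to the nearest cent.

This is an ordinary annuity: 48 payments of A$8,300.00 at the end of each month.
Periodic rate r = 0.029/12 per month; n is counted in months.
PV = PMT × [(1 − (1+r)^−n)/r] = 8,300 × [1 − (1+r)^−48] / r = A$375,732.94

A$375,732.94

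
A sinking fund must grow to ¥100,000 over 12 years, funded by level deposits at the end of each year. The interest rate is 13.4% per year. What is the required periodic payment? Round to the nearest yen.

Level ordinary annuity; solve FV = PMT × [((1+r)^n − 1)/r] for PMT.
Periodic rate r = 0.134 per year.
With n = 12: PMT = 100,000 / ([((1+r)^n − 1)/r]) = ¥3,804

¥3,804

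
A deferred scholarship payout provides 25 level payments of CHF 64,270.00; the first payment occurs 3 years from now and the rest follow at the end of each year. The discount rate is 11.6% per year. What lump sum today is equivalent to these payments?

Ordinary annuity of 25 payments, first payment at period 3.
Periodic rate r = 0.116 per year.
The ordinary-annuity PV formula values the stream one period before the first payment (period 2); discount that back 2 periods:
PV₀ = 64,270 × [1 − (1+r)^−25] / r × (1+r)^−2 = CHF 416,241.99

CHF 416,241.99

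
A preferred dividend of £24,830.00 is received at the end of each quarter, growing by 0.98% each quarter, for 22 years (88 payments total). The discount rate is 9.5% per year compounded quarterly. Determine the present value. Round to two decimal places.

£1,247,758.48

Periodic rate r = 0.095/4 per quarter; n is counted in quarters.
Growing ordinary annuity: PV = PMT₁ × [1 − ((1+g)/(1+r))^n] / (r − g) = 24,830 × [1 − ((1+0.0098)/(1+r))^88] / (r − 0.0098) = £1,247,758.48.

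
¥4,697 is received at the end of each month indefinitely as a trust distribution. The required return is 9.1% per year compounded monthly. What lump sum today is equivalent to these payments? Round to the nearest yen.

¥619,385

Periodic rate r = 0.091/12 per month.
Level perpetuity: PV = PMT / r = 4,697 / (0.091/12) = ¥619,385.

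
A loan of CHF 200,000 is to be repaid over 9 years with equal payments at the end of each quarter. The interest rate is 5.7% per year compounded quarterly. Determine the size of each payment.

CHF 7,140.50

Level ordinary annuity; solve PV = PMT × [(1 − (1+r)^−n)/r] for PMT.
Periodic rate r = 0.057/4 per quarter; n is counted in quarters.
With n = 36: PMT = 200,000 / ([(1 − (1+r)^−n)/r]) = CHF 7,140.50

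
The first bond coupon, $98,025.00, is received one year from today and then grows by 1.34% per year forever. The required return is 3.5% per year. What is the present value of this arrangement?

$4,538,194.44

Periodic rate r = 0.035 per year.
Growing perpetuity (Gordon): PV = PMT₁ / (r − g) = 98,025 / (r − 0.0134) = $4,538,194.44.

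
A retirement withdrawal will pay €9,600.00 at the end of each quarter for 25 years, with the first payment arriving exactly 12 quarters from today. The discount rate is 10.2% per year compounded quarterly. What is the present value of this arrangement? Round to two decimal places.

Ordinary annuity of 100 payments, first payment at period 12.
Periodic rate r = 0.102/4 per quarter; n is counted in quarters.
The ordinary-annuity PV formula values the stream one period before the first payment (period 11); discount that back 11 periods:
PV₀ = 9,600 × [1 − (1+r)^−100] / r × (1+r)^−11 = €262,382.34

€262,382.34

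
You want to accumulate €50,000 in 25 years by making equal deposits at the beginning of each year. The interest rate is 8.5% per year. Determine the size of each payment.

Level annuity due; solve FV = PMT × [((1+r)^n − 1)/r] × (1+r) for PMT.
Periodic rate r = 0.085 per year.
With n = 25: PMT = 50,000 / ([((1+r)^n − 1)/r] × (1+r)) = €585.79

€585.79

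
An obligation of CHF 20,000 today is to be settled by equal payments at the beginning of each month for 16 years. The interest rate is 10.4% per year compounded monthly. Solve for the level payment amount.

CHF 212.35

Level annuity due; solve PV = PMT × [(1 − (1+r)^−n)/r] × (1+r) for PMT.
Periodic rate r = 0.104/12 per month; n is counted in months.
With n = 192: PMT = 20,000 / ([(1 − (1+r)^−n)/r] × (1+r)) = CHF 212.35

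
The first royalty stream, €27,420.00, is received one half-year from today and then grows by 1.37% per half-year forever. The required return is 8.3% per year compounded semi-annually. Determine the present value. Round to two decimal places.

€986,330.94

Periodic rate r = 0.083/2 per half-year.
Growing perpetuity (Gordon): PV = PMT₁ / (r − g) = 27,420 / (r − 0.0137) = €986,330.94.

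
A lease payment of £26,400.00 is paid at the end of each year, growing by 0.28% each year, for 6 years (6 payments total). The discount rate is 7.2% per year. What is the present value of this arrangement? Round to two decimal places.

Periodic rate r = 0.072 per year.
Growing ordinary annuity: PV = PMT₁ × [1 − ((1+g)/(1+r))^n] / (r − g) = 26,400 × [1 − ((1+0.0028)/(1+r))^6] / (r − 0.0028) = £125,870.98.

£125,870.98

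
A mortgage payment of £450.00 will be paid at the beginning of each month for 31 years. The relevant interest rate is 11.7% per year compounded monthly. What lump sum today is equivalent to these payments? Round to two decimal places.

This is an annuity due: 372 payments of £450.00 at the beginning of each month.
Periodic rate r = 0.117/12 per month; n is counted in months.
PV = PMT × [(1 − (1+r)^−n)/r] × (1+r) = 450 × [1 − (1+r)^−372] / r × (1+r) = £45,342.41

£45,342.41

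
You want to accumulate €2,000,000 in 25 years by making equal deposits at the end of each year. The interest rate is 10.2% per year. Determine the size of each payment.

Level ordinary annuity; solve FV = PMT × [((1+r)^n − 1)/r] for PMT.
Periodic rate r = 0.102 per year.
With n = 25: PMT = 2,000,000 / ([((1+r)^n − 1)/r]) = €19,732.85

€19,732.85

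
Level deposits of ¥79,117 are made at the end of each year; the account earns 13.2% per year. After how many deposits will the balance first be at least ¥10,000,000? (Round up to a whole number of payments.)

24 payments

Periodic rate r = 0.132 per year.
Ordinary annuity FV: 10,000,000 = 79,117 × [((1+r)^n − 1)/r].
(1+r)^n = 1 + 10,000,000 × r / 79,117, so n = ln(1 + 10,000,000·r/79,117) / ln(1+r) = 23.17.
Round up to a whole number of payments: n = 24.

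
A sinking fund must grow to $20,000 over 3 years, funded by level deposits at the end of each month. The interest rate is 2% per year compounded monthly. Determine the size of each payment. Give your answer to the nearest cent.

$539.52

Level ordinary annuity; solve FV = PMT × [((1+r)^n − 1)/r] for PMT.
Periodic rate r = 0.02/12 per month; n is counted in months.
With n = 36: PMT = 20,000 / ([((1+r)^n − 1)/r]) = $539.52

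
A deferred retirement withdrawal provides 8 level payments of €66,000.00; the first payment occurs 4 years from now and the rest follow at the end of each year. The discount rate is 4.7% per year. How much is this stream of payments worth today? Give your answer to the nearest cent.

€376,214.83

Ordinary annuity of 8 payments, first payment at period 4.
Periodic rate r = 0.047 per year.
The ordinary-annuity PV formula values the stream one period before the first payment (period 3); discount that back 3 periods:
PV₀ = 66,000 × [1 − (1+r)^−8] / r × (1+r)^−3 = €376,214.83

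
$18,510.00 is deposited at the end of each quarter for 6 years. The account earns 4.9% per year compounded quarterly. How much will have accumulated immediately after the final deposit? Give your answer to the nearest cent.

$512,824.28

This is an ordinary annuity: 24 deposits of $18,510.00 at the end of each quarter.
Periodic rate r = 0.049/4 per quarter; n is counted in quarters.
FV = PMT × [((1+r)^n − 1)/r] = 18,510 × [(1+r)^24 − 1] / r = $512,824.28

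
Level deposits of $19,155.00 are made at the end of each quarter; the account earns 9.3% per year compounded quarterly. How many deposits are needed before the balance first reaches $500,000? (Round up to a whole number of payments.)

Periodic rate r = 0.093/4 per quarter; n is counted in quarters.
Ordinary annuity FV: 500,000 = 19,155 × [((1+r)^n − 1)/r].
(1+r)^n = 1 + 500,000 × r / 19,155, so n = ln(1 + 500,000·r/19,155) / ln(1+r) = 20.64.
Round up to a whole number of payments: n = 21.

21 payments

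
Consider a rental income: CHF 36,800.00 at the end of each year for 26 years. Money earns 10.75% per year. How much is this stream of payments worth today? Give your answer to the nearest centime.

This is an ordinary annuity: 26 payments of CHF 36,800.00 at the end of each year.
Periodic rate r = 0.1075 per year.
PV = PMT × [(1 − (1+r)^−n)/r] = 36,800 × [1 − (1+r)^−26] / r = CHF 318,254.13

CHF 318,254.13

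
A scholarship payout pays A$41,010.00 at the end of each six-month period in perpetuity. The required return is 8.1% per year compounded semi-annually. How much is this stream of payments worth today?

Periodic rate r = 0.081/2 per half-year.
Level perpetuity: PV = PMT / r = 41,010 / (0.081/2) = A$1,012,592.59.

A$1,012,592.59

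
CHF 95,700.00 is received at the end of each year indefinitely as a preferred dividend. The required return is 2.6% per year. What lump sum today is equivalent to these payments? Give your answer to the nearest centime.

CHF 3,680,769.23

Periodic rate r = 0.026 per year.
Level perpetuity: PV = PMT / r = 95,700 / (0.026) = CHF 3,680,769.23.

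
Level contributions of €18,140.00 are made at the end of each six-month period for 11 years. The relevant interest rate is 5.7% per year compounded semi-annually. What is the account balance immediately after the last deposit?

This is an ordinary annuity: 22 deposits of €18,140.00 at the end of each six-month period.
Periodic rate r = 0.057/2 per half-year; n is counted in half-years.
FV = PMT × [((1+r)^n − 1)/r] = 18,140 × [(1+r)^22 − 1] / r = €544,609.50

€544,609.50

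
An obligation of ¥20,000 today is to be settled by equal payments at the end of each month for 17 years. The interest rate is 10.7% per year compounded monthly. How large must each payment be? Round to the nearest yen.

¥213

Level ordinary annuity; solve PV = PMT × [(1 − (1+r)^−n)/r] for PMT.
Periodic rate r = 0.107/12 per month; n is counted in months.
With n = 204: PMT = 20,000 / ([(1 − (1+r)^−n)/r]) = ¥213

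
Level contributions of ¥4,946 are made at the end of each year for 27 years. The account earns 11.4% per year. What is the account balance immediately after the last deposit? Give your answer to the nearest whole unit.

¥756,908

This is an ordinary annuity: 27 deposits of ¥4,946 at the end of each year.
Periodic rate r = 0.114 per year.
FV = PMT × [((1+r)^n − 1)/r] = 4,946 × [(1+r)^27 − 1] / r = ¥756,908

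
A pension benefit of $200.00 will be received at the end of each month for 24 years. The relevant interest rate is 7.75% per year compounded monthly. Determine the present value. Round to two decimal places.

$26,117.99

This is an ordinary annuity: 288 payments of $200.00 at the end of each month.
Periodic rate r = 0.0775/12 per month; n is counted in months.
PV = PMT × [(1 − (1+r)^−n)/r] = 200 × [1 − (1+r)^−288] / r = $26,117.99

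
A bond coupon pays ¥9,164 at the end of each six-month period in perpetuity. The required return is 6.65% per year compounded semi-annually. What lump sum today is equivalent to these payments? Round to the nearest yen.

Periodic rate r = 0.0665/2 per half-year.
Level perpetuity: PV = PMT / r = 9,164 / (0.0665/2) = ¥275,609.

¥275,609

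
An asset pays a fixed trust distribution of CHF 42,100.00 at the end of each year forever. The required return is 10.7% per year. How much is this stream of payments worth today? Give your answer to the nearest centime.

CHF 393,457.94

Periodic rate r = 0.107 per year.
Level perpetuity: PV = PMT / r = 42,100 / (0.107) = CHF 393,457.94.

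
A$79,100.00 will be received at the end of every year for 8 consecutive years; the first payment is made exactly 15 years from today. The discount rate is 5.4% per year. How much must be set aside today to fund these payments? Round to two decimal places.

A$240,914.93

Ordinary annuity of 8 payments, first payment at period 15.
Periodic rate r = 0.054 per year.
The ordinary-annuity PV formula values the stream one period before the first payment (period 14); discount that back 14 periods:
PV₀ = 79,100 × [1 − (1+r)^−8] / r × (1+r)^−14 = A$240,914.93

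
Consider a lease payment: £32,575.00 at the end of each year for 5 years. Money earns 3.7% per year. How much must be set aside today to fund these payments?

£146,248.45

This is an ordinary annuity: 5 payments of £32,575.00 at the end of each year.
Periodic rate r = 0.037 per year.
PV = PMT × [(1 − (1+r)^−n)/r] = 32,575 × [1 − (1+r)^−5] / r = £146,248.45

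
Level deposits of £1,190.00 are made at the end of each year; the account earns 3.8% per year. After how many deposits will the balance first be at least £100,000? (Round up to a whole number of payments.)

39 payments

Periodic rate r = 0.038 per year.
Ordinary annuity FV: 100,000 = 1,190 × [((1+r)^n − 1)/r].
(1+r)^n = 1 + 100,000 × r / 1,190, so n = ln(1 + 100,000·r/1,190) / ln(1+r) = 38.44.
Round up to a whole number of payments: n = 39.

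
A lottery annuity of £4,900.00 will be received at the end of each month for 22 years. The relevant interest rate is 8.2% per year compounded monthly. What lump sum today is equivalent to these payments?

This is an ordinary annuity: 264 payments of £4,900.00 at the end of each month.
Periodic rate r = 0.082/12 per month; n is counted in months.
PV = PMT × [(1 − (1+r)^−n)/r] = 4,900 × [1 − (1+r)^−264] / r = £598,288.35

£598,288.35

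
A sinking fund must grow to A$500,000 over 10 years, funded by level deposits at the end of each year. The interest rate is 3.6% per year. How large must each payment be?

Level ordinary annuity; solve FV = PMT × [((1+r)^n − 1)/r] for PMT.
Periodic rate r = 0.036 per year.
With n = 10: PMT = 500,000 / ([((1+r)^n − 1)/r]) = A$42,424.10

A$42,424.10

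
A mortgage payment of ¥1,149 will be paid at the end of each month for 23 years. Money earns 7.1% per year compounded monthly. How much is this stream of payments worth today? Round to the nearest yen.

This is an ordinary annuity: 276 payments of ¥1,149 at the end of each month.
Periodic rate r = 0.071/12 per month; n is counted in months.
PV = PMT × [(1 − (1+r)^−n)/r] = 1,149 × [1 − (1+r)^−276] / r = ¥156,079

¥156,079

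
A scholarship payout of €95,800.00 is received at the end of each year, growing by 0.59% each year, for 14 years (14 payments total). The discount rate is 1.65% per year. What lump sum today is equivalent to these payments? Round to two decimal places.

€1,233,622.00

Periodic rate r = 0.0165 per year.
Growing ordinary annuity: PV = PMT₁ × [1 − ((1+g)/(1+r))^n] / (r − g) = 95,800 × [1 − ((1+0.0059)/(1+r))^14] / (r − 0.0059) = €1,233,622.00.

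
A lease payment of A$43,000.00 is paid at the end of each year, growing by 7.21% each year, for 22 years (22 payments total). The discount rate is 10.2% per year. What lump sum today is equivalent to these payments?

A$652,929.97

Periodic rate r = 0.102 per year.
Growing ordinary annuity: PV = PMT₁ × [1 − ((1+g)/(1+r))^n] / (r − g) = 43,000 × [1 − ((1+0.0721)/(1+r))^22] / (r − 0.0721) = A$652,929.97.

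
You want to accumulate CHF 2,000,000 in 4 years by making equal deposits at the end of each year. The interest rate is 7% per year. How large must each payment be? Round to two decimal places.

Level ordinary annuity; solve FV = PMT × [((1+r)^n − 1)/r] for PMT.
Periodic rate r = 0.07 per year.
With n = 4: PMT = 2,000,000 / ([((1+r)^n − 1)/r]) = CHF 450,456.23

CHF 450,456.23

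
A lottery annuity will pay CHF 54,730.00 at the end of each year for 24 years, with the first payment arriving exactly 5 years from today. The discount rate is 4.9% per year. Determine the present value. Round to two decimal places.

Ordinary annuity of 24 payments, first payment at period 5.
Periodic rate r = 0.049 per year.
The ordinary-annuity PV formula values the stream one period before the first payment (period 4); discount that back 4 periods:
PV₀ = 54,730 × [1 − (1+r)^−24] / r × (1+r)^−4 = CHF 629,789.37

CHF 629,789.37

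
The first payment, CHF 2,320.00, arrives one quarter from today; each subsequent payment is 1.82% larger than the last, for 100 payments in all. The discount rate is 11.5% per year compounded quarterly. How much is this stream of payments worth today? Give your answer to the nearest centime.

Periodic rate r = 0.115/4 per quarter; n is counted in quarters.
Growing ordinary annuity: PV = PMT₁ × [1 − ((1+g)/(1+r))^n] / (r − g) = 2,320 × [1 − ((1+0.0182)/(1+r))^100] / (r − 0.0182) = CHF 141,461.17.

CHF 141,461.17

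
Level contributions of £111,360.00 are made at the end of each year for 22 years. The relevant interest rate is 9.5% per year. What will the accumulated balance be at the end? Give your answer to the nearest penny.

This is an ordinary annuity: 22 deposits of £111,360.00 at the end of each year.
Periodic rate r = 0.095 per year.
FV = PMT × [((1+r)^n − 1)/r] = 111,360 × [(1+r)^22 − 1] / r = £7,459,885.02

£7,459,885.02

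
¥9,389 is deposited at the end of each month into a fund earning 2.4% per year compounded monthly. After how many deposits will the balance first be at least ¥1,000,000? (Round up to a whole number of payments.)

97 payments

Periodic rate r = 0.024/12 per month; n is counted in months.
Ordinary annuity FV: 1,000,000 = 9,389 × [((1+r)^n − 1)/r].
(1+r)^n = 1 + 1,000,000 × r / 9,389, so n = ln(1 + 1,000,000·r/9,389) / ln(1+r) = 96.65.
Round up to a whole number of payments: n = 97.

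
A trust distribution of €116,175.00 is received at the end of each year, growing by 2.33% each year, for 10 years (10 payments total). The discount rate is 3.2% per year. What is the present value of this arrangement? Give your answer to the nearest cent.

Periodic rate r = 0.032 per year.
Growing ordinary annuity: PV = PMT₁ × [1 − ((1+g)/(1+r))^n] / (r − g) = 116,175 × [1 − ((1+0.0233)/(1+r))^10] / (r − 0.0233) = €1,083,967.15.

€1,083,967.15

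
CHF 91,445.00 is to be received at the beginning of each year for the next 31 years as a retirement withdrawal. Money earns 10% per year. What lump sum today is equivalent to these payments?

This is an annuity due: 31 payments of CHF 91,445.00 at the beginning of each year.
Periodic rate r = 0.1 per year.
PV = PMT × [(1 − (1+r)^−n)/r] × (1+r) = 91,445 × [1 − (1+r)^−31] / r × (1+r) = CHF 953,489.19

CHF 953,489.19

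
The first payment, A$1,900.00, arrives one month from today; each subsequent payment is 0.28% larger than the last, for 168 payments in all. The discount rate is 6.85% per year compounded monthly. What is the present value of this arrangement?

A$251,678.32

Periodic rate r = 0.0685/12 per month; n is counted in months.
Growing ordinary annuity: PV = PMT₁ × [1 − ((1+g)/(1+r))^n] / (r − g) = 1,900 × [1 − ((1+0.0028)/(1+r))^168] / (r − 0.0028) = A$251,678.32.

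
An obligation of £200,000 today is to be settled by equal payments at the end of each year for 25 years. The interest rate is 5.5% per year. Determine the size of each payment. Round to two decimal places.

Level ordinary annuity; solve PV = PMT × [(1 − (1+r)^−n)/r] for PMT.
Periodic rate r = 0.055 per year.
With n = 25: PMT = 200,000 / ([(1 − (1+r)^−n)/r]) = £14,909.87

£14,909.87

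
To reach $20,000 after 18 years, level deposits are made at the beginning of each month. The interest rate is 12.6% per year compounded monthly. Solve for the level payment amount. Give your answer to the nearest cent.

$24.32

Level annuity due; solve FV = PMT × [((1+r)^n − 1)/r] × (1+r) for PMT.
Periodic rate r = 0.126/12 per month; n is counted in months.
With n = 216: PMT = 20,000 / ([((1+r)^n − 1)/r] × (1+r)) = $24.32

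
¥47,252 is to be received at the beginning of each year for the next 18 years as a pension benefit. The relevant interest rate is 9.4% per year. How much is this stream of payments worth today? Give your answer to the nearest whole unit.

¥440,789

This is an annuity due: 18 payments of ¥47,252 at the beginning of each year.
Periodic rate r = 0.094 per year.
PV = PMT × [(1 − (1+r)^−n)/r] × (1+r) = 47,252 × [1 − (1+r)^−18] / r × (1+r) = ¥440,789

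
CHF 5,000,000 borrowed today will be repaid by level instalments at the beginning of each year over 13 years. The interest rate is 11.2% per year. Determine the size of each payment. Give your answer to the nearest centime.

CHF 672,860.39

Level annuity due; solve PV = PMT × [(1 − (1+r)^−n)/r] × (1+r) for PMT.
Periodic rate r = 0.112 per year.
With n = 13: PMT = 5,000,000 / ([(1 − (1+r)^−n)/r] × (1+r)) = CHF 672,860.39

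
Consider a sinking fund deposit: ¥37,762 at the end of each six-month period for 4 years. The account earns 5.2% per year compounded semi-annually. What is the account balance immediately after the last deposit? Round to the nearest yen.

¥331,064

This is an ordinary annuity: 8 deposits of ¥37,762 at the end of each six-month period.
Periodic rate r = 0.052/2 per half-year; n is counted in half-years.
FV = PMT × [((1+r)^n − 1)/r] = 37,762 × [(1+r)^8 − 1] / r = ¥331,064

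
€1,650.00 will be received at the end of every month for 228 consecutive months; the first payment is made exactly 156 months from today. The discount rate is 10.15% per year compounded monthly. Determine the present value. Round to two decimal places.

Ordinary annuity of 228 payments, first payment at period 156.
Periodic rate r = 0.1015/12 per month; n is counted in months.
The ordinary-annuity PV formula values the stream one period before the first payment (period 155); discount that back 155 periods:
PV₀ = 1,650 × [1 − (1+r)^−228] / r × (1+r)^−155 = €45,122.55

€45,122.55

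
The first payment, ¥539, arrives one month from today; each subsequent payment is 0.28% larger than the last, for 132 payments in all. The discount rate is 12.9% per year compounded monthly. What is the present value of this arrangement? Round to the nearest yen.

Periodic rate r = 0.129/12 per month; n is counted in months.
Growing ordinary annuity: PV = PMT₁ × [1 − ((1+g)/(1+r))^n] / (r − g) = 539 × [1 − ((1+0.0028)/(1+r))^132] / (r − 0.0028) = ¥43,891.

¥43,891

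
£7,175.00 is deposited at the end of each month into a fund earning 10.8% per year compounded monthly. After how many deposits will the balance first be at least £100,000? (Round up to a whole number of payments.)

Periodic rate r = 0.108/12 per month; n is counted in months.
Ordinary annuity FV: 100,000 = 7,175 × [((1+r)^n − 1)/r].
(1+r)^n = 1 + 100,000 × r / 7,175, so n = ln(1 + 100,000·r/7,175) / ln(1+r) = 13.19.
Round up to a whole number of payments: n = 14.

14 payments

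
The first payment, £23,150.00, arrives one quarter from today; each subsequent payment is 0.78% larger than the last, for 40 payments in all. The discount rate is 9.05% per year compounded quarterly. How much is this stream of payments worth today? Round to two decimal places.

£690,840.04

Periodic rate r = 0.0905/4 per quarter; n is counted in quarters.
Growing ordinary annuity: PV = PMT₁ × [1 − ((1+g)/(1+r))^n] / (r − g) = 23,150 × [1 − ((1+0.0078)/(1+r))^40] / (r − 0.0078) = £690,840.04.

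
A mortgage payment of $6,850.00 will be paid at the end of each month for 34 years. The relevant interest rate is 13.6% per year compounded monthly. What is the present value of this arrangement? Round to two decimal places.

$598,324.12

This is an ordinary annuity: 408 payments of $6,850.00 at the end of each month.
Periodic rate r = 0.136/12 per month; n is counted in months.
PV = PMT × [(1 − (1+r)^−n)/r] = 6,850 × [1 − (1+r)^−408] / r = $598,324.12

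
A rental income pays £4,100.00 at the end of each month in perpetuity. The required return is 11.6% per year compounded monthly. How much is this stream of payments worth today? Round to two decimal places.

£424,137.93

Periodic rate r = 0.116/12 per month.
Level perpetuity: PV = PMT / r = 4,100 / (0.116/12) = £424,137.93.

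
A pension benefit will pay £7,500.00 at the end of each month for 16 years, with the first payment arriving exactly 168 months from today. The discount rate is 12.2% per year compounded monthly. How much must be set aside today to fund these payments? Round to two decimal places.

Ordinary annuity of 192 payments, first payment at period 168.
Periodic rate r = 0.122/12 per month; n is counted in months.
The ordinary-annuity PV formula values the stream one period before the first payment (period 167); discount that back 167 periods:
PV₀ = 7,500 × [1 − (1+r)^−192] / r × (1+r)^−167 = £116,687.97

£116,687.97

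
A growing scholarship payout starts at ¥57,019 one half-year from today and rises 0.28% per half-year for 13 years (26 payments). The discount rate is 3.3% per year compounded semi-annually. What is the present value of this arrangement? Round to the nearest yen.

¥1,237,283

Periodic rate r = 0.033/2 per half-year; n is counted in half-years.
Growing ordinary annuity: PV = PMT₁ × [1 − ((1+g)/(1+r))^n] / (r − g) = 57,019 × [1 − ((1+0.0028)/(1+r))^26] / (r − 0.0028) = ¥1,237,283.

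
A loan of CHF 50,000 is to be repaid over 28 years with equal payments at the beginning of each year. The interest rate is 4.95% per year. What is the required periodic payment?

Level annuity due; solve PV = PMT × [(1 − (1+r)^−n)/r] × (1+r) for PMT.
Periodic rate r = 0.0495 per year.
With n = 28: PMT = 50,000 / ([(1 − (1+r)^−n)/r] × (1+r)) = CHF 3,180.48

CHF 3,180.48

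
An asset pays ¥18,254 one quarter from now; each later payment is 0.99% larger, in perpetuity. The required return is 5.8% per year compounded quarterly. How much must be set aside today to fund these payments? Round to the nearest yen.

Periodic rate r = 0.058/4 per quarter.
Growing perpetuity (Gordon): PV = PMT₁ / (r − g) = 18,254 / (r − 0.0099) = ¥3,968,261.

¥3,968,261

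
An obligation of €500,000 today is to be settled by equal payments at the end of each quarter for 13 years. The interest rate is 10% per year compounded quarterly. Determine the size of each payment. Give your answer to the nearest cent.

Level ordinary annuity; solve PV = PMT × [(1 − (1+r)^−n)/r] for PMT.
Periodic rate r = 0.1/4 per quarter; n is counted in quarters.
With n = 52: PMT = 500,000 / ([(1 − (1+r)^−n)/r]) = €17,287.23

€17,287.23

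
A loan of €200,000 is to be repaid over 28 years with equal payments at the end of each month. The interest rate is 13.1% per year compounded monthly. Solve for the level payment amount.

€2,241.71

Level ordinary annuity; solve PV = PMT × [(1 − (1+r)^−n)/r] for PMT.
Periodic rate r = 0.131/12 per month; n is counted in months.
With n = 336: PMT = 200,000 / ([(1 − (1+r)^−n)/r]) = €2,241.71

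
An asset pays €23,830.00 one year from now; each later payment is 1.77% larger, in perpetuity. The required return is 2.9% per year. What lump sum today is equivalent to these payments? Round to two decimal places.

Periodic rate r = 0.029 per year.
Growing perpetuity (Gordon): PV = PMT₁ / (r − g) = 23,830 / (r − 0.0177) = €2,108,849.56.

€2,108,849.56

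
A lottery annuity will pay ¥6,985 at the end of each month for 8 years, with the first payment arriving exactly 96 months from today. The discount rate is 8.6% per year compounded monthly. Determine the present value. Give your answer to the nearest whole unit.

¥245,395

Ordinary annuity of 96 payments, first payment at period 96.
Periodic rate r = 0.086/12 per month; n is counted in months.
The ordinary-annuity PV formula values the stream one period before the first payment (period 95); discount that back 95 periods:
PV₀ = 6,985 × [1 − (1+r)^−96] / r × (1+r)^−95 = ¥245,395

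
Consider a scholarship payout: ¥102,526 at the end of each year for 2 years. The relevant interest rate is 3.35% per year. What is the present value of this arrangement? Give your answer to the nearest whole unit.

This is an ordinary annuity: 2 payments of ¥102,526 at the end of each year.
Periodic rate r = 0.0335 per year.
PV = PMT × [(1 − (1+r)^−n)/r] = 102,526 × [1 − (1+r)^−2] / r = ¥195,190

¥195,190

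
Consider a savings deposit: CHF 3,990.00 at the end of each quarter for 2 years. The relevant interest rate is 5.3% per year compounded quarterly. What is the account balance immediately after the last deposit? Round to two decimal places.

CHF 33,440.17

This is an ordinary annuity: 8 deposits of CHF 3,990.00 at the end of each quarter.
Periodic rate r = 0.053/4 per quarter; n is counted in quarters.
FV = PMT × [((1+r)^n − 1)/r] = 3,990 × [(1+r)^8 − 1] / r = CHF 33,440.17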